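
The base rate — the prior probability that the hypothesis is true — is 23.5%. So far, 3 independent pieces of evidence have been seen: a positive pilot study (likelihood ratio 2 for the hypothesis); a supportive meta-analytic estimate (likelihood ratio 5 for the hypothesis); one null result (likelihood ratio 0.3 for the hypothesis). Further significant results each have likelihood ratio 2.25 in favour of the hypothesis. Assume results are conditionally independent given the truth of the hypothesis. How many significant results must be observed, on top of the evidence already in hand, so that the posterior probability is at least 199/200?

Prior odds = 0.235/0.765 = 47/153.
Combined Bayes factor of the evidence already in hand = 2 × 5 × 0.3 = 3.
Odds after that evidence = (47/153) × 3 = 47/51.
Target odds = 0.995/0.005 = 199.
Need 2.25ⁿ ≥ 199 ÷ (47/51) = 10149/47.
2.25⁶ = 531441/4096 falls short of 10149/47 but 2.25⁷ = 4782969/16384 reaches it, so n = 7.

7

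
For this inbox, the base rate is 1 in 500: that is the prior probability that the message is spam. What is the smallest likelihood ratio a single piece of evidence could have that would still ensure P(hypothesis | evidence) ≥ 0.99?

49401

Prior odds = 0.002/0.998 = 1/499.
Target odds = 0.99/0.01 = 99.
Required Bayes factor = 99 ÷ (1/499) = 49401.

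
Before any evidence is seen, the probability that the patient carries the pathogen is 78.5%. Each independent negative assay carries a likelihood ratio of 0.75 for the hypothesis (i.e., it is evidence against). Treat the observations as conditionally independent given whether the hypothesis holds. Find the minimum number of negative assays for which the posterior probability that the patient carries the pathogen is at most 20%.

10

Prior odds: 0.785 ÷ 0.215 = 157/43.
Likelihood ratio per negative assay = 0.75.
Target posterior odds = 0.2/0.8 = 0.25.
Require 0.75ⁿ ≤ 0.25 ÷ (157/43) = 43/628.
0.75⁹ = 19683/262144 is still above 43/628 but 0.75¹⁰ = 59049/1048576 is at or below it, so n = 10.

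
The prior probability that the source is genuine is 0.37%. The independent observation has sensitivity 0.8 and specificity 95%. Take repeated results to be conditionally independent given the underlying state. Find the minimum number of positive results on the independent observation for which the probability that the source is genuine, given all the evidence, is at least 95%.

Prior odds: 0.0037 ÷ 0.9963 = 37/9963.
False-positive rate = 1 − 0.95 = 0.05; likelihood ratio of a positive = 0.8/0.05 = 16.
Target odds: 0.95 ÷ 0.05 = 19.
Require 16ⁿ ≥ 19 ÷ (37/9963) = 189297/37.
16³ = 4096 falls short of 189297/37 but 16⁴ = 65536 reaches it, so n = 4.

4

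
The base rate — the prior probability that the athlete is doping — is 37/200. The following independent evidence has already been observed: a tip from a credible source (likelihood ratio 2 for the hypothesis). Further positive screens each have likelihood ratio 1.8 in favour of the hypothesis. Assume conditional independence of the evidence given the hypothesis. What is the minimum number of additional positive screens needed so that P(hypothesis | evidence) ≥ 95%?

Prior odds = 0.185/0.815 = 37/163.
Bayes factor of the evidence already in hand = 2.
Odds after that evidence = (37/163) × 2 = 74/163.
Target odds = 0.95/0.05 = 19.
Need 1.8ⁿ ≥ 19 ÷ (74/163) = 3097/74.
1.8⁶ = 531441/15625 falls short of 3097/74 but 1.8⁷ = 4782969/78125 reaches it, so n = 7.

7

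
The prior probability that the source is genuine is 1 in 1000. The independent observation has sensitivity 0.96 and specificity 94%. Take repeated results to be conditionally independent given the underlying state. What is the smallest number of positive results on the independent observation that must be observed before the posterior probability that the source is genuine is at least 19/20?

Prior odds: 0.001 ÷ 0.999 = 1/999.
False-positive rate = 1 − 0.94 = 0.06; likelihood ratio of a positive = 0.96/0.06 = 16.
Target posterior odds = 0.95/0.05 = 19.
Require 16ⁿ ≥ 19 ÷ (1/999) = 18981.
16³ = 4096 falls short of 18981 but 16⁴ = 65536 reaches it, so n = 4.

4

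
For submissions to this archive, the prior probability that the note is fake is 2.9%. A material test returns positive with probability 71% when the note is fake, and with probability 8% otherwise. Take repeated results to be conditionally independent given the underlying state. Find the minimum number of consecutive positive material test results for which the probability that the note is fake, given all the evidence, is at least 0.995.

Prior odds = 0.029/0.971 = 29/971.
Likelihood ratio of a positive result = 0.71/0.08 = 8.875.
Target posterior odds = 0.995/0.005 = 199.
Require 8.875ⁿ ≥ 199 ÷ (29/971) = 193229/29.
8.875⁴ = 25411681/4096 falls short of 193229/29 but 8.875⁵ ≈55060.7 reaches it, so n = 5.

5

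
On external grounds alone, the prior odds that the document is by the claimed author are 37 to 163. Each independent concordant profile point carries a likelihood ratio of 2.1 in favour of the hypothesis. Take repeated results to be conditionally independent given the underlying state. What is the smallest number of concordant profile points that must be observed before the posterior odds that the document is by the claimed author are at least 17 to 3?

Prior odds = 37/163.
Likelihood ratio per concordant profile point = 2.1.
Target odds = 17/3.
Require 2.1ⁿ ≥ 17/3 ÷ (37/163) = 2771/111.
2.1⁴ = 19.4481 falls short of 2771/111 but 2.1⁵ = 4084101/100000 reaches it, so n = 5.

5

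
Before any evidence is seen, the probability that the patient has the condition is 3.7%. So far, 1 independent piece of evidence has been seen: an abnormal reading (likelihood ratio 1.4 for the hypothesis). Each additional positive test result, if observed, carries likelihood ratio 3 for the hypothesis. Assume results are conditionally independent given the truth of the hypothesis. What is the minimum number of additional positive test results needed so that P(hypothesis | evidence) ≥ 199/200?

8

Prior odds = 0.037/0.963 = 37/963.
Bayes factor of the evidence already in hand = 1.4.
Odds after that evidence = (37/963) × 1.4 = 259/4815.
Target odds = 0.995/0.005 = 199.
Need 3ⁿ ≥ 199 ÷ (259/4815) = 958185/259.
3⁷ = 2187 falls short of 958185/259 but 3⁸ = 6561 reaches it, so n = 8.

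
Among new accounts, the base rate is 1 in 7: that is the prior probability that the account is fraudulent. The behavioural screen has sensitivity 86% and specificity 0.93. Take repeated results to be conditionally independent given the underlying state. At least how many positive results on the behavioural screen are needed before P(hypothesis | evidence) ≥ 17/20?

2

Prior odds: (1/7) ÷ (6/7) = 1/6.
False-positive rate = 1 − 0.93 = 0.07; likelihood ratio of a positive = 0.86/0.07 = 86/7.
Target posterior odds = 0.85/0.15 = 17/3.
Require (86/7)ⁿ ≥ 17/3 ÷ (1/6) = 34.
(86/7)¹ = 86/7 falls short of 34 but (86/7)² = 7396/49 reaches it, so n = 2.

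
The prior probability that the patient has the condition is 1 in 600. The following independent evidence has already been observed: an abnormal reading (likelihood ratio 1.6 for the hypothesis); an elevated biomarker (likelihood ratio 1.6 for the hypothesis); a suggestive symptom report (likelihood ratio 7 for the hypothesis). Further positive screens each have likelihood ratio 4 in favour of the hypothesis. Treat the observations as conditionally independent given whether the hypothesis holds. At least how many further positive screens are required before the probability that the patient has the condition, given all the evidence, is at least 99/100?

6

Prior odds = (1/600)/(599/600) = 1/599.
Combined Bayes factor of the evidence already in hand = 1.6 × 1.6 × 7 = 17.92.
Odds after that evidence = (1/599) × 17.92 = 448/14975.
Target odds = 0.99/0.01 = 99.
Need 4ⁿ ≥ 99 ÷ (448/14975) = 1482525/448.
4⁵ = 1024 falls short of 1482525/448 but 4⁶ = 4096 reaches it, so n = 6.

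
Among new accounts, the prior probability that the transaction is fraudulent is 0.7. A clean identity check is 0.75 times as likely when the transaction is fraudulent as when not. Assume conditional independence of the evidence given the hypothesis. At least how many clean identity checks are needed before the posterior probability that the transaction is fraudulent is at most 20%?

Prior odds: 0.7 ÷ 0.3 = 7/3.
Likelihood ratio per clean identity check = 0.75.
Target posterior odds = 0.2/0.8 = 0.25.
Require 0.75ⁿ ≤ 0.25 ÷ (7/3) = 3/28.
0.75⁷ = 2187/16384 is still above 3/28 but 0.75⁸ = 6561/65536 is at or below it, so n = 8.

8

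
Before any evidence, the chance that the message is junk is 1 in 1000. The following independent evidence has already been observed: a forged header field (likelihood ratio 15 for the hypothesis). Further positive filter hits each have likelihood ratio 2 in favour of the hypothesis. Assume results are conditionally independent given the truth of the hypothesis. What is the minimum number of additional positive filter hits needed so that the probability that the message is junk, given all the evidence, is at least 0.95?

11

Prior odds = 0.001/0.999 = 1/999.
Bayes factor of the evidence already in hand = 15.
Odds after that evidence = (1/999) × 15 = 5/333.
Target odds = 0.95/0.05 = 19.
Need 2ⁿ ≥ 19 ÷ (5/333) = 1265.4.
2¹⁰ = 1024 falls short of 1265.4 but 2¹¹ = 2048 reaches it, so n = 11.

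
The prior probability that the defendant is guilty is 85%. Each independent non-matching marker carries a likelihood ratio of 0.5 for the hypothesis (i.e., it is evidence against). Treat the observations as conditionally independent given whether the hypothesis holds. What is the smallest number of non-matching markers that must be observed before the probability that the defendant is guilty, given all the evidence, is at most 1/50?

Prior odds = 0.85/0.15 = 17/3.
Likelihood ratio per non-matching marker = 0.5.
Target odds: 0.02 ÷ 0.98 = 1/49.
Need (17/3) × 0.5ⁿ ≤ 1/49, i.e. 0.5ⁿ ≤ 3/833.
0.5⁸ = 0.00390625 is still above 3/833 but 0.5⁹ = 0.001953125 is at or below it, so n = 9.

9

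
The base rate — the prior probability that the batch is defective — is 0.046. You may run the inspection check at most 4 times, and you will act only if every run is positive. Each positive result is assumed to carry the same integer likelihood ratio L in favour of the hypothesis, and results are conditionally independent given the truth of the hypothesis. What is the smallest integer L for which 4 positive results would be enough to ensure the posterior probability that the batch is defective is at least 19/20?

Prior odds = 0.046/0.954 = 23/477.
Target odds = 0.95/0.05 = 19.
Need L⁴ ≥ 19 ÷ (23/477) = 9063/23.
4⁴ = 256 < 9063/23 ≤ 625 = 5⁴, so L = 5.

5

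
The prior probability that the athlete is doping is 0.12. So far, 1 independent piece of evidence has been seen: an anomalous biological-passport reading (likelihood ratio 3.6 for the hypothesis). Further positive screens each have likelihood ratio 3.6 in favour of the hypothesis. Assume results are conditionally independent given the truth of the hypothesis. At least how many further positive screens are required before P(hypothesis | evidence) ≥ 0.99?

5

Prior odds = 0.12/0.88 = 3/22.
Bayes factor of the evidence already in hand = 3.6.
Odds after that evidence = (3/22) × 3.6 = 27/55.
Target odds = 0.99/0.01 = 99.
Need 3.6ⁿ ≥ 99 ÷ (27/55) = 605/3.
3.6⁴ = 167.9616 falls short of 605/3 but 3.6⁵ = 604.66176 reaches it, so n = 5.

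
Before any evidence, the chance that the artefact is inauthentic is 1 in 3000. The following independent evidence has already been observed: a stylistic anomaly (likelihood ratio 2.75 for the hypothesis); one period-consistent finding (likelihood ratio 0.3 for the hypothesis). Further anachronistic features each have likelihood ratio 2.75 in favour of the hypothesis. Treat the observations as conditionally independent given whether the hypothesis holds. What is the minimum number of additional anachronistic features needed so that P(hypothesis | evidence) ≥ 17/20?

Prior odds = (1/3000)/(2999/3000) = 1/2999.
Combined Bayes factor of the evidence already in hand = 2.75 × 0.3 = 0.825.
Odds after that evidence = (1/2999) × 0.825 = 33/119960.
Target odds = 0.85/0.15 = 17/3.
Need 2.75ⁿ ≥ 17/3 ÷ (33/119960) = 2039320/99.
2.75⁹ ≈8994.86 falls short of 2039320/99 but 2.75¹⁰ ≈24735.9 reaches it, so n = 10.

10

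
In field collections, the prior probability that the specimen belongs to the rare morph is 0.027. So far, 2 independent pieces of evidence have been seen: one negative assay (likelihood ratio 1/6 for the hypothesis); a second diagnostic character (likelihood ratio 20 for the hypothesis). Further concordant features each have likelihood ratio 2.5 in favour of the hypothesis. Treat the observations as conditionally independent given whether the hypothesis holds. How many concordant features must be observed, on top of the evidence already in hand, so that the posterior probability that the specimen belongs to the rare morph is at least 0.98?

Prior odds = 0.027/0.973 = 27/973.
Combined Bayes factor of the evidence already in hand = (1/6) × 20 = 10/3.
Odds after that evidence = (27/973) × 10/3 = 90/973.
Target odds = 0.98/0.02 = 49.
Need 2.5ⁿ ≥ 49 ÷ (90/973) = 47677/90.
2.5⁶ = 244.140625 falls short of 47677/90 but 2.5⁷ = 610.3515625 reaches it, so n = 7.

7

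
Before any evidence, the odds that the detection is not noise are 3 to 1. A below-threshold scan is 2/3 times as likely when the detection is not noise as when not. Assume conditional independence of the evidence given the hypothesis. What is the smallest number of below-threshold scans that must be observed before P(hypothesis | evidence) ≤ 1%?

Prior odds = 3.
Likelihood ratio per below-threshold scan = 2/3.
Target odds: 0.01 ÷ 0.99 = 1/99.
Need 3 × (2/3)ⁿ ≤ 1/99, i.e. (2/3)ⁿ ≤ 1/297.
(2/3)¹⁴ = 16384/4782969 is still above 1/297 but (2/3)¹⁵ = 32768/14348907 is at or below it, so n = 15.

15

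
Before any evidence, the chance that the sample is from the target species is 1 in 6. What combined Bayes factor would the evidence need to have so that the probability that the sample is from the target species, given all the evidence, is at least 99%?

495

Prior odds = (1/6)/(5/6) = 0.2.
Target odds = 0.99/0.01 = 99.
Required Bayes factor = 99 ÷ 0.2 = 495.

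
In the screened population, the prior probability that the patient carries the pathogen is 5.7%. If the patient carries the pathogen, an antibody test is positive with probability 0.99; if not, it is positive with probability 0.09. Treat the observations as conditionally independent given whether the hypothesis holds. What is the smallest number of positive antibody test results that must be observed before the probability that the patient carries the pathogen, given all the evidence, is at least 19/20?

3

Prior odds: 0.057 ÷ 0.943 = 57/943.
Likelihood ratio of a positive = 0.99/0.09 = 11.
Target posterior odds = 0.95/0.05 = 19.
Require 11ⁿ ≥ 19 ÷ (57/943) = 943/3.
11² = 121 falls short of 943/3 but 11³ = 1331 reaches it, so n = 3.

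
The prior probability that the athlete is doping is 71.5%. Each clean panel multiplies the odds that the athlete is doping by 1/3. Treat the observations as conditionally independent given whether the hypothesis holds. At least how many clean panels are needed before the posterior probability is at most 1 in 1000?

Prior odds = 0.715/0.285 = 143/57.
Likelihood ratio per clean panel = 1/3.
Target posterior odds = 0.001/0.999 = 1/999.
Need (143/57) × (1/3)ⁿ ≤ 1/999, i.e. (1/3)ⁿ ≤ 19/47619.
(1/3)⁷ = 1/2187 is still above 19/47619 but (1/3)⁸ = 1/6561 is at or below it, so n = 8.

8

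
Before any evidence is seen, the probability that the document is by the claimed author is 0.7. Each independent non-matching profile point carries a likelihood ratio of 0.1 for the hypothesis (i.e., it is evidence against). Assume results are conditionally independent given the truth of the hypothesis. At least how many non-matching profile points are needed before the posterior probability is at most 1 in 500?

4

Prior odds: 0.7 ÷ 0.3 = 7/3.
Likelihood ratio per non-matching profile point = 0.1.
Target posterior odds = 0.002/0.998 = 1/499.
Need (7/3) × 0.1ⁿ ≤ 1/499, i.e. 0.1ⁿ ≤ 3/3493.
0.1³ = 0.001 is still above 3/3493 but 0.1⁴ = 0.0001 is at or below it, so n = 4.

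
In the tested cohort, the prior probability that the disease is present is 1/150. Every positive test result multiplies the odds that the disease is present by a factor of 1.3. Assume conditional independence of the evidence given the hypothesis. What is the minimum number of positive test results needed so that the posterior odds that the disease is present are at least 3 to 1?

Prior odds: (1/150) ÷ (149/150) = 1/149.
Likelihood ratio per positive test result = 1.3.
Target odds = 3.
Need (1/149) × 1.3ⁿ ≥ 3, i.e. 1.3ⁿ ≥ 447.
1.3²³ ≈417.539 falls short of 447 but 1.3²⁴ ≈542.801 reaches it, so n = 24.

24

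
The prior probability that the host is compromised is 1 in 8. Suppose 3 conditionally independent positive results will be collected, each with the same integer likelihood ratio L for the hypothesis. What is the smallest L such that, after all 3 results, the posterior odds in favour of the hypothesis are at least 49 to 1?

Prior odds = 0.125/0.875 = 1/7.
Target odds = 49.
Need L³ ≥ 49 ÷ (1/7) = 343.
6³ = 216 < 343 ≤ 343 = 7³, so L = 7.

7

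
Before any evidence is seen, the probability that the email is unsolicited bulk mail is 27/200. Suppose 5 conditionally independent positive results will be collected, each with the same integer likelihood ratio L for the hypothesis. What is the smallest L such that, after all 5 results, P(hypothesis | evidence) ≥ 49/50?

4

Prior odds = 0.135/0.865 = 27/173.
Target odds = 0.98/0.02 = 49.
Need L⁵ ≥ 49 ÷ (27/173) = 8477/27.
3⁵ = 243 < 8477/27 ≤ 1024 = 4⁵, so L = 4.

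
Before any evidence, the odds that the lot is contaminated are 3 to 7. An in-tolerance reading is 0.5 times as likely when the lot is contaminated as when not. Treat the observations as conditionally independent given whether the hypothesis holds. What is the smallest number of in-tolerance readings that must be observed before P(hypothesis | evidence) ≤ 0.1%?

9

Prior odds = 3/7.
Likelihood ratio per in-tolerance reading = 0.5.
Target odds: 0.001 ÷ 0.999 = 1/999.
Need (3/7) × 0.5ⁿ ≤ 1/999, i.e. 0.5ⁿ ≤ 7/2997.
0.5⁸ = 0.00390625 is still above 7/2997 but 0.5⁹ = 0.001953125 is at or below it, so n = 9.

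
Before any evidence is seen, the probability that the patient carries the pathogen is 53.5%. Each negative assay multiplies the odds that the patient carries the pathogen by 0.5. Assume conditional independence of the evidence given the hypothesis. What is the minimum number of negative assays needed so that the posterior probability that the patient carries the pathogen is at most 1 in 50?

Prior odds = 0.535/0.465 = 107/93.
Likelihood ratio per negative assay = 0.5.
Target posterior odds = 0.02/0.98 = 1/49.
Need (107/93) × 0.5ⁿ ≤ 1/49, i.e. 0.5ⁿ ≤ 93/5243.
0.5⁵ = 0.03125 is still above 93/5243 but 0.5⁶ = 0.015625 is at or below it, so n = 6.

6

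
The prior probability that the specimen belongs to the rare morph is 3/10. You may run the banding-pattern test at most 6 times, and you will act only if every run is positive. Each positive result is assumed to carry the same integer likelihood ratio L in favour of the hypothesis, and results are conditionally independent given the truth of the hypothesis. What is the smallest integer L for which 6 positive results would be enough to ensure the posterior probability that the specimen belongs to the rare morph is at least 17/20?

2

Prior odds = 0.3/0.7 = 3/7.
Target odds = 0.85/0.15 = 17/3.
Need L⁶ ≥ 17/3 ÷ (3/7) = 119/9.
1⁶ = 1 < 119/9 ≤ 64 = 2⁶, so L = 2.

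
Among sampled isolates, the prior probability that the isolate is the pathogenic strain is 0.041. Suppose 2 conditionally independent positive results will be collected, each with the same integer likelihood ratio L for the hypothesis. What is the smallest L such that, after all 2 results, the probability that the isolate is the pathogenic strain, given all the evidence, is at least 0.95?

Prior odds = 0.041/0.959 = 41/959.
Target odds = 0.95/0.05 = 19.
Need L² ≥ 19 ÷ (41/959) = 18221/41.
21² = 441 < 18221/41 ≤ 484 = 22², so L = 22.

22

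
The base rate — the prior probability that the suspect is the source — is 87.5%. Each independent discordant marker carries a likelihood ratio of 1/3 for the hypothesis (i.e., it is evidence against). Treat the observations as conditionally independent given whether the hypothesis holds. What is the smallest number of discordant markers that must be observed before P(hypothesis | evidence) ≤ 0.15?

Prior odds: 0.875 ÷ 0.125 = 7.
Likelihood ratio per discordant marker = 1/3.
Target odds: 0.15 ÷ 0.85 = 3/17.
Require (1/3)ⁿ ≤ 3/17 ÷ 7 = 3/119.
(1/3)³ = 1/27 is still above 3/119 but (1/3)⁴ = 1/81 is at or below it, so n = 4.

4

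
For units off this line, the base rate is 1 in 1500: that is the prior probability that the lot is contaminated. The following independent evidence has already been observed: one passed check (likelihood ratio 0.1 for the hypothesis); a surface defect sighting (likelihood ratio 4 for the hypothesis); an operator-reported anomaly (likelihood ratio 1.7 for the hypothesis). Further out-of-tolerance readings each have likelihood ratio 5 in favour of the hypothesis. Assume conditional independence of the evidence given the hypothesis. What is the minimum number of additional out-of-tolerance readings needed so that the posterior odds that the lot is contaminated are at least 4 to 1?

6

Prior odds = (1/1500)/(1499/1500) = 1/1499.
Combined Bayes factor of the evidence already in hand = 0.1 × 4 × 1.7 = 0.68.
Odds after that evidence = (1/1499) × 0.68 = 17/37475.
Target odds = 4.
Need 5ⁿ ≥ 4 ÷ (17/37475) = 149900/17.
5⁵ = 3125 falls short of 149900/17 but 5⁶ = 15625 reaches it, so n = 6.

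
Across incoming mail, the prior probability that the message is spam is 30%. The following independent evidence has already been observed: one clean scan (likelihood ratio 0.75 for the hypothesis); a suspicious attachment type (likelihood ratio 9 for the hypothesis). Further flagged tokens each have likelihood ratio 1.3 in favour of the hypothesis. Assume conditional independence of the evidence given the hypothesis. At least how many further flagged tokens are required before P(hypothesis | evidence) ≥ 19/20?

8

Prior odds = 0.3/0.7 = 3/7.
Combined Bayes factor of the evidence already in hand = 0.75 × 9 = 6.75.
Odds after that evidence = (3/7) × 6.75 = 81/28.
Target odds = 0.95/0.05 = 19.
Need 1.3ⁿ ≥ 19 ÷ (81/28) = 532/81.
1.3⁷ = 62748517/10000000 falls short of 532/81 but 1.3⁸ = 815730721/100000000 reaches it, so n = 8.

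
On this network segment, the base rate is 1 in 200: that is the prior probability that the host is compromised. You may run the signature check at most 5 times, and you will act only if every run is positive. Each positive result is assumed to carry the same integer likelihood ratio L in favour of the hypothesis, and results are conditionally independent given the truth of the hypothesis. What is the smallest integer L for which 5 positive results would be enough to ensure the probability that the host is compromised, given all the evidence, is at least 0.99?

Prior odds = 0.005/0.995 = 1/199.
Target odds = 0.99/0.01 = 99.
Need L⁵ ≥ 99 ÷ (1/199) = 19701.
7⁵ = 16807 < 19701 ≤ 32768 = 8⁵, so L = 8.

8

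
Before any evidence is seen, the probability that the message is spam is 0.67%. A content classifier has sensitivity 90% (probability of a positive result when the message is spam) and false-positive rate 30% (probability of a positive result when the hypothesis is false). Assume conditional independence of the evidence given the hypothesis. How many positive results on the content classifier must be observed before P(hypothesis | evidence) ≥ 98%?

9

Prior odds = 0.0067/0.9933 = 67/9933.
Likelihood ratio of a positive result = 0.9/0.3 = 3.
Target posterior odds = 0.98/0.02 = 49.
Need (67/9933) × 3ⁿ ≥ 49, i.e. 3ⁿ ≥ 486717/67.
3⁸ = 6561 falls short of 486717/67 but 3⁹ = 19683 reaches it, so n = 9.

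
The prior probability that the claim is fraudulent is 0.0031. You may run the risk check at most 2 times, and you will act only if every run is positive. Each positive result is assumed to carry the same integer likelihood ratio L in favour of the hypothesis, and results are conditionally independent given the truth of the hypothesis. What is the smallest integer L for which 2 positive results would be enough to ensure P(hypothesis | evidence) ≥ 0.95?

Prior odds = 0.0031/0.9969 = 31/9969.
Target odds = 0.95/0.05 = 19.
Need L² ≥ 19 ÷ (31/9969) = 189411/31.
78² = 6084 < 189411/31 ≤ 6241 = 79², so L = 79.

79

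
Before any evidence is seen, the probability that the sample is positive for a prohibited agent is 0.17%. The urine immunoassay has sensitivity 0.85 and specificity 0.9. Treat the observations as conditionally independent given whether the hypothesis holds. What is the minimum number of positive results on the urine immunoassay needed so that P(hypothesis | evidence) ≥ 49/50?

5

Prior odds: 0.0017 ÷ 0.9983 = 17/9983.
False-positive rate = 1 − 0.9 = 0.1; likelihood ratio of a positive = 0.85/0.1 = 8.5.
Target odds: 0.98 ÷ 0.02 = 49.
Require 8.5ⁿ ≥ 49 ÷ (17/9983) = 489167/17.
8.5⁴ = 5220.0625 falls short of 489167/17 but 8.5⁵ = 44370.53125 reaches it, so n = 5.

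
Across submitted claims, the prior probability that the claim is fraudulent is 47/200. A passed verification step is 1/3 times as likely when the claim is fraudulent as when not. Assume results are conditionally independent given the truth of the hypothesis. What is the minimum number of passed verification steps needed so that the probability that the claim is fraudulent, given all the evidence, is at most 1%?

4

Prior odds: 0.235 ÷ 0.765 = 47/153.
Likelihood ratio per passed verification step = 1/3.
Target odds: 0.01 ÷ 0.99 = 1/99.
Require (1/3)ⁿ ≤ 1/99 ÷ (47/153) = 17/517.
(1/3)³ = 1/27 is still above 17/517 but (1/3)⁴ = 1/81 is at or below it, so n = 4.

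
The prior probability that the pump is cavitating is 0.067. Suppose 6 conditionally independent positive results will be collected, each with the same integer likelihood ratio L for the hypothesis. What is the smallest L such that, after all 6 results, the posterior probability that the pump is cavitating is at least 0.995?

Prior odds = 0.067/0.933 = 67/933.
Target odds = 0.995/0.005 = 199.
Need L⁶ ≥ 199 ÷ (67/933) = 185667/67.
3⁶ = 729 < 185667/67 ≤ 4096 = 4⁶, so L = 4.

4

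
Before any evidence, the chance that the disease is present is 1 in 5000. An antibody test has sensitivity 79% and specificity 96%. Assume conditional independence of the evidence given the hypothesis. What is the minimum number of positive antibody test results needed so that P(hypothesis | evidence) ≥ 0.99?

5

Prior odds = 0.0002/0.9998 = 1/4999.
False-positive rate = 1 − 0.96 = 0.04; likelihood ratio of a positive = 0.79/0.04 = 19.75.
Target posterior odds = 0.99/0.01 = 99.
Require 19.75ⁿ ≥ 99 ÷ (1/4999) = 494901.
19.75⁴ = 38950081/256 falls short of 494901 but 19.75⁵ ≈3.00494e+06 reaches it, so n = 5.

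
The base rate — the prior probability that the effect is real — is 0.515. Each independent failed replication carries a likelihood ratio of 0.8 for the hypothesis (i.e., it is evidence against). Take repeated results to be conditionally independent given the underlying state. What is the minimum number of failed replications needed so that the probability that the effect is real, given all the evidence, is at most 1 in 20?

Prior odds = 0.515/0.485 = 103/97.
Likelihood ratio per failed replication = 0.8.
Target posterior odds = 0.05/0.95 = 1/19.
Need (103/97) × 0.8ⁿ ≤ 1/19, i.e. 0.8ⁿ ≤ 97/1957.
0.8¹³ ≈0.0549756 is still above 97/1957 but 0.8¹⁴ ≈0.0439805 is at or below it, so n = 14.

14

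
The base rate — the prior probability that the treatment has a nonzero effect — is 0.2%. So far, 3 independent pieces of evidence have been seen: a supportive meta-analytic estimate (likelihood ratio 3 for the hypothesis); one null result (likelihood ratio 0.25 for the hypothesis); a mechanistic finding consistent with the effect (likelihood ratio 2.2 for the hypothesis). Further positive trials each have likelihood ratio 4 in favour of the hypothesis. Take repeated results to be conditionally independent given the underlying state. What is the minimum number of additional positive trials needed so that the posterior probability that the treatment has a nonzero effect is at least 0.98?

7

Prior odds = 0.002/0.998 = 1/499.
Combined Bayes factor of the evidence already in hand = 3 × 0.25 × 2.2 = 1.65.
Odds after that evidence = (1/499) × 1.65 = 33/9980.
Target odds = 0.98/0.02 = 49.
Need 4ⁿ ≥ 49 ÷ (33/9980) = 489020/33.
4⁶ = 4096 falls short of 489020/33 but 4⁷ = 16384 reaches it, so n = 7.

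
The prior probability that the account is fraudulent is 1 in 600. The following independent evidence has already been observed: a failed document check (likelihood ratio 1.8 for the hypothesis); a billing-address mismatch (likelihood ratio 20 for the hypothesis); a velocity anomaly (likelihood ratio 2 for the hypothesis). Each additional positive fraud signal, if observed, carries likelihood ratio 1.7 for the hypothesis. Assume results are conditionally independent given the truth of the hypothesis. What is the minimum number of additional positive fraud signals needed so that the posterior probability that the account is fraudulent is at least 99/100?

13

Prior odds = (1/600)/(599/600) = 1/599.
Combined Bayes factor of the evidence already in hand = 1.8 × 20 × 2 = 72.
Odds after that evidence = (1/599) × 72 = 72/599.
Target odds = 0.99/0.01 = 99.
Need 1.7ⁿ ≥ 99 ÷ (72/599) = 823.625.
1.7¹² ≈582.622 falls short of 823.625 but 1.7¹³ ≈990.458 reaches it, so n = 13.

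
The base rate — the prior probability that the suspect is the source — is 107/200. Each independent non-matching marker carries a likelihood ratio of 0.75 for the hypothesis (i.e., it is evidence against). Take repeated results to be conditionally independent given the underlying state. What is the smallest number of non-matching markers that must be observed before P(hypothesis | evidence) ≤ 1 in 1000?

Prior odds: 0.535 ÷ 0.465 = 107/93.
Likelihood ratio per non-matching marker = 0.75.
Target odds: 0.001 ÷ 0.999 = 1/999.
Need (107/93) × 0.75ⁿ ≤ 1/999, i.e. 0.75ⁿ ≤ 31/35631.
0.75²⁴ ≈0.00100339 is still above 31/35631 but 0.75²⁵ ≈0.000752543 is at or below it, so n = 25.

25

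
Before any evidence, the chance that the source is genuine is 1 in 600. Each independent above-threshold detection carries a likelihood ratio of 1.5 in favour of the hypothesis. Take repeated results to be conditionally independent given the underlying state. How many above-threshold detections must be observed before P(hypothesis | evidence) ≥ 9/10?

22

Prior odds: (1/600) ÷ (599/600) = 1/599.
Likelihood ratio per above-threshold detection = 1.5.
Target odds: 0.9 ÷ 0.1 = 9.
Need (1/599) × 1.5ⁿ ≥ 9, i.e. 1.5ⁿ ≥ 5391.
1.5²¹ ≈4987.89 falls short of 5391 but 1.5²² ≈7481.83 reaches it, so n = 22.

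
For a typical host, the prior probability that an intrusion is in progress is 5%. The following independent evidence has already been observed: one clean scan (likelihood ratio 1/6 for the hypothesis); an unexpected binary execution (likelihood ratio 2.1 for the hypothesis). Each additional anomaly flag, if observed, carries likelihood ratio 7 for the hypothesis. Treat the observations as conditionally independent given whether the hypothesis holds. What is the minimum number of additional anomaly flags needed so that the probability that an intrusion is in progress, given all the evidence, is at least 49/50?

5

Prior odds = 0.05/0.95 = 1/19.
Combined Bayes factor of the evidence already in hand = (1/6) × 2.1 = 0.35.
Odds after that evidence = (1/19) × 0.35 = 7/380.
Target odds = 0.98/0.02 = 49.
Need 7ⁿ ≥ 49 ÷ (7/380) = 2660.
7⁴ = 2401 falls short of 2660 but 7⁵ = 16807 reaches it, so n = 5.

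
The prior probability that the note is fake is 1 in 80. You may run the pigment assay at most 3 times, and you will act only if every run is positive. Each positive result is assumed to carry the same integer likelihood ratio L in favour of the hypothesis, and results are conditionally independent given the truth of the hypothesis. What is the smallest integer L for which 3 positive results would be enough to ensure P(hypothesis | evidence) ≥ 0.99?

Prior odds = 0.0125/0.9875 = 1/79.
Target odds = 0.99/0.01 = 99.
Need L³ ≥ 99 ÷ (1/79) = 7821.
19³ = 6859 < 7821 ≤ 8000 = 20³, so L = 20.

20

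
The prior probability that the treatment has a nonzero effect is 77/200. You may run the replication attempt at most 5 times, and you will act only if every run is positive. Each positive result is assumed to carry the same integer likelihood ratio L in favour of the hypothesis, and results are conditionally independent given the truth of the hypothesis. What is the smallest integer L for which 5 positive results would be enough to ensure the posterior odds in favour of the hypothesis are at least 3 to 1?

2

Prior odds = 0.385/0.615 = 77/123.
Target odds = 3.
Need L⁵ ≥ 3 ÷ (77/123) = 369/77.
1⁵ = 1 < 369/77 ≤ 32 = 2⁵, so L = 2.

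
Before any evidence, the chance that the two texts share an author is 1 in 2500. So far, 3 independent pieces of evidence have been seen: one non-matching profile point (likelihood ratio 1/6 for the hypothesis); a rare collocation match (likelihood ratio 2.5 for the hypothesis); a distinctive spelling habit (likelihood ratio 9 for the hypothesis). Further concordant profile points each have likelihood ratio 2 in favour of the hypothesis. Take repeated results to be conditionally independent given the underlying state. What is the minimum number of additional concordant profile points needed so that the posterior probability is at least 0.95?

Prior odds = 0.0004/0.9996 = 1/2499.
Combined Bayes factor of the evidence already in hand = (1/6) × 2.5 × 9 = 3.75.
Odds after that evidence = (1/2499) × 3.75 = 5/3332.
Target odds = 0.95/0.05 = 19.
Need 2ⁿ ≥ 19 ÷ (5/3332) = 12661.6.
2¹³ = 8192 falls short of 12661.6 but 2¹⁴ = 16384 reaches it, so n = 14.

14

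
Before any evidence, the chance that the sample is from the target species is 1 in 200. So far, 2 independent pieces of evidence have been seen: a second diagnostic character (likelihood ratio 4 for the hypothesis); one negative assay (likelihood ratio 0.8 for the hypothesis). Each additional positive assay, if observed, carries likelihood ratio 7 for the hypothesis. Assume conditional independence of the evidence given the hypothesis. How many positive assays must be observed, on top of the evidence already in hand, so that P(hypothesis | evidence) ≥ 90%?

Prior odds = 0.005/0.995 = 1/199.
Combined Bayes factor of the evidence already in hand = 4 × 0.8 = 3.2.
Odds after that evidence = (1/199) × 3.2 = 16/995.
Target odds = 0.9/0.1 = 9.
Need 7ⁿ ≥ 9 ÷ (16/995) = 559.6875.
7³ = 343 falls short of 559.6875 but 7⁴ = 2401 reaches it, so n = 4.

4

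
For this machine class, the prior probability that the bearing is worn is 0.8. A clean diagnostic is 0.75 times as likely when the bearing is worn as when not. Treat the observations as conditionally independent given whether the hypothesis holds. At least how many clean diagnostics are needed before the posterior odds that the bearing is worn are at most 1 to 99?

Prior odds = 0.8/0.2 = 4.
Likelihood ratio per clean diagnostic = 0.75.
Target odds = 1/99.
Need 4 × 0.75ⁿ ≤ 1/99, i.e. 0.75ⁿ ≤ 1/396.
0.75²⁰ ≈0.00317121 is still above 1/396 but 0.75²¹ ≈0.00237841 is at or below it, so n = 21.

21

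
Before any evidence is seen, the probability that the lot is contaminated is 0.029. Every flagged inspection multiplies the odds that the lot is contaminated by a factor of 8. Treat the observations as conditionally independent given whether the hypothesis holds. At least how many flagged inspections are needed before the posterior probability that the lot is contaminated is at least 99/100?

Prior odds = 0.029/0.971 = 29/971.
Likelihood ratio per flagged inspection = 8.
Target posterior odds = 0.99/0.01 = 99.
Need (29/971) × 8ⁿ ≥ 99, i.e. 8ⁿ ≥ 96129/29.
8³ = 512 falls short of 96129/29 but 8⁴ = 4096 reaches it, so n = 4.

4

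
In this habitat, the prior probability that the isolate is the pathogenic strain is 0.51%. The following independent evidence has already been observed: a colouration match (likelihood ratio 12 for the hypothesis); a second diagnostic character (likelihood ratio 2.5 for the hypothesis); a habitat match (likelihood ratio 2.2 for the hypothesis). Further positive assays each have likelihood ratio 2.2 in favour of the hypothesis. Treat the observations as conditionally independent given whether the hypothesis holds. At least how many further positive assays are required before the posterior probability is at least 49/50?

Prior odds = 0.0051/0.9949 = 51/9949.
Combined Bayes factor of the evidence already in hand = 12 × 2.5 × 2.2 = 66.
Odds after that evidence = (51/9949) × 66 = 3366/9949.
Target odds = 0.98/0.02 = 49.
Need 2.2ⁿ ≥ 49 ÷ (3366/9949) = 487501/3366.
2.2⁶ = 1771561/15625 falls short of 487501/3366 but 2.2⁷ = 19487171/78125 reaches it, so n = 7.

7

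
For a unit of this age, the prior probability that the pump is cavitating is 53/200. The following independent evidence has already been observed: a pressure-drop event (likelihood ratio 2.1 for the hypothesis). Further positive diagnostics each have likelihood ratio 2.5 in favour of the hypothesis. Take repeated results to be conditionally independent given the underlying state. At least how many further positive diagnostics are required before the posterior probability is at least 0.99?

Prior odds = 0.265/0.735 = 53/147.
Bayes factor of the evidence already in hand = 2.1.
Odds after that evidence = (53/147) × 2.1 = 53/70.
Target odds = 0.99/0.01 = 99.
Need 2.5ⁿ ≥ 99 ÷ (53/70) = 6930/53.
2.5⁵ = 97.65625 falls short of 6930/53 but 2.5⁶ = 244.140625 reaches it, so n = 6.

6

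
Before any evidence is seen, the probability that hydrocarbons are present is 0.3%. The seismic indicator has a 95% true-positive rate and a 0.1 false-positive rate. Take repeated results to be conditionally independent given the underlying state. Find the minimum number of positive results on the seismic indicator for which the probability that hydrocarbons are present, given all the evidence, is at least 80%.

4

Prior odds = 0.003/0.997 = 3/997.
Likelihood ratio of a positive result = 0.95/0.1 = 9.5.
Target posterior odds = 0.8/0.2 = 4.
Need (3/997) × 9.5ⁿ ≥ 4, i.e. 9.5ⁿ ≥ 3988/3.
9.5³ = 857.375 falls short of 3988/3 but 9.5⁴ = 8145.0625 reaches it, so n = 4.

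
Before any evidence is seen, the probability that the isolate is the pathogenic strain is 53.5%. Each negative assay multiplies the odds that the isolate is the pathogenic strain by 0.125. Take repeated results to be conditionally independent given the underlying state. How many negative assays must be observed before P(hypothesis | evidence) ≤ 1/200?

3

Prior odds: 0.535 ÷ 0.465 = 107/93.
Likelihood ratio per negative assay = 0.125.
Target posterior odds = 0.005/0.995 = 1/199.
Require 0.125ⁿ ≤ 1/199 ÷ (107/93) = 93/21293.
0.125² = 0.015625 is still above 93/21293 but 0.125³ = 0.001953125 is at or below it, so n = 3.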